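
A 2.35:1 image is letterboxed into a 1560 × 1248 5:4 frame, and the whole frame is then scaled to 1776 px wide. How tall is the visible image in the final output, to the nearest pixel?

At 1560×1248 the image is width-limited, so height = 1560 / 2.350 ≈ 663.83 px.
Resizing to 1776 px wide multiplies everything by 1.1385: 663.83 → 755.74 px.

756 px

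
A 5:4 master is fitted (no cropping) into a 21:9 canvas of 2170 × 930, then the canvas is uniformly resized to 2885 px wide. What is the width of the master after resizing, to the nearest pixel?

1546 px

At 2170×930 the master is height-limited, so width = 930 × 5/4 ≈ 1162.50 px.
Resizing to 2885 px wide multiplies everything by 1.3295: 1162.50 → 1545.54 px.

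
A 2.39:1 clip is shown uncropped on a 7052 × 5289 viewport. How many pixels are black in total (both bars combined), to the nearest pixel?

16490202 pixels

2.39:1 is wider than 4:3, so it spans the full width.
That makes the image 2950.6276 px tall (7052 / 2.390).
Black = 5289 − 2950.6276 = 2338.3724 px.
That's 2338.3724 × 7052 ≈ 16490202 black pixels.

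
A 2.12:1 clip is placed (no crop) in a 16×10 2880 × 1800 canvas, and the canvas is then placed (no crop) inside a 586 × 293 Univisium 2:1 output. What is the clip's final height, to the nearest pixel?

First fit — 2.12:1 into 2880×1800 spans the width: 2880.00 × 1358.49.
16×10 in 586×293: fills the height, so the intermediate becomes 468.80 × 293.00 — a scale of ×0.1628.
So the clip's height is 1358.49 × 0.1628 ≈ 221.13.

221 px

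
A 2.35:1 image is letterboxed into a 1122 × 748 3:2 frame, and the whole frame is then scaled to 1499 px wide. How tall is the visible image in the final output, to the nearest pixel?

Fitted into 1122×748, the image spans the width; its height is 1122 / 2.350 ≈ 477.45 px.
The frame scales by 1499/1122 = 1.3360; 477.45 × 1.3360 ≈ 637.87 px.

638 px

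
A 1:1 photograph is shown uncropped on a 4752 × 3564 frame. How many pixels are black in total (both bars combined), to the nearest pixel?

1:1 is narrower than 4×3, so it spans the full height.
Content width = 3564 × 1/1 ≈ 3564.0000 px.
Leftover width: 4752 − 3564.0000 = 1188.0000 px.
Bar area = 1188.0000 × 3564 ≈ 4234032 px.

4234032 pixels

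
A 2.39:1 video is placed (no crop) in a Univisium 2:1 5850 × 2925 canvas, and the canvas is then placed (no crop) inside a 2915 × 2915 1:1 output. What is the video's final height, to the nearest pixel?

1220 px

Inside the 5850×2925 canvas the video is width-limited at 5850.00 × 2447.70.
The Univisium 2:1 canvas is width-limited in 2915×2915, giving 2915.00 × 1457.50; scale factor 0.4983.
So the video's height is 2447.70 × 0.4983 ≈ 1219.67.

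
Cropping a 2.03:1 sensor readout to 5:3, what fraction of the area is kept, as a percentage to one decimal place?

The height stays; only width is cut (since 5:3 is narrower than 2.03:1).
Area ratio = (1.667)/(2.030) = 82.10% retained.

82.1%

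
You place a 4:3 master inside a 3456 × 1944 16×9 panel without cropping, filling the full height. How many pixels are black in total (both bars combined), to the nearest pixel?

That makes the image 2592.0000 px wide (1944 × 4/3).
Black = 3456 − 2592.0000 = 864.0000 px.
That's 864.0000 × 1944 ≈ 1679616 black pixels.

1679616 pixels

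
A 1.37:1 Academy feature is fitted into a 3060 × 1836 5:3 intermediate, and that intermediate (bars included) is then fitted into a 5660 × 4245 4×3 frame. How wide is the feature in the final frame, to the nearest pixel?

4653 px

1.37:1 Academy in 3060×1836: fills the height, so the feature is 2515.32 × 1836.00.
5:3 in 5660×4245: fills the width, so the intermediate becomes 5660.00 × 3396.00 — a scale of ×1.8497.
Applying the same ×1.8497: 2515.32 → 4652.52.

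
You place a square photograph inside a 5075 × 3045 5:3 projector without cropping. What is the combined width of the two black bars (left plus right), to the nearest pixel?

square (1.000) < 5:3 (1.667), so the photograph fills the height.
That makes the image 3045.00 px wide (3045 × 1/1).
Leftover width: 5075 − 3045.00 = 2030.00 px.

2030 px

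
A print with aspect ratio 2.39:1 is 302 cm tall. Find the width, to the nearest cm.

302 × 2.390 = 721.78.

722 cm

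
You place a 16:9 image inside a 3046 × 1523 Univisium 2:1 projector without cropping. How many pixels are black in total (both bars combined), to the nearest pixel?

515451 pixels

Since 1.778 < 2.000, the image is height-limited.
Content width = 1523 × 16/9 ≈ 2707.5556 px.
3046 − 2707.5556 = 338.4444 px of bars.
Bar area = 338.4444 × 1523 ≈ 515451 px.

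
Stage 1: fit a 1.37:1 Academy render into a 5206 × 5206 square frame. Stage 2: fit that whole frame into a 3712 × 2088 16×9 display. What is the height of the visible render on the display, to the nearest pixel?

First fit — 1.37:1 Academy into 5206×5206 spans the width: 5206.00 × 3800.00.
square in 3712×2088: fills the height, so the intermediate becomes 2088.00 × 2088.00 — a scale of ×0.4011.
The render scales with it: height 3800.00 × 0.4011 ≈ 1524.09.

1524 px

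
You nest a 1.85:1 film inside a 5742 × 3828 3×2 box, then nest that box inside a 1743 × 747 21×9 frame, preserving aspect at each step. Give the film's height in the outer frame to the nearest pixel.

606 px

First fit — 1.85:1 into 5742×3828 spans the width: 5742.00 × 3103.78.
Second fit — the 3×2 canvas into 1743×747 spans the height: 1120.50 × 747.00 (×0.1951 from 5742×3828).
So the film's height is 3103.78 × 0.1951 ≈ 605.68.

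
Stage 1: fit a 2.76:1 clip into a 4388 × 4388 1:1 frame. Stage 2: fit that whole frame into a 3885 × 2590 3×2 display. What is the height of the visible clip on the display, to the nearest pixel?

Inside the 4388×4388 canvas the clip is width-limited at 4388.00 × 1589.86.
1:1 in 3885×2590: fills the height, so the intermediate becomes 2590.00 × 2590.00 — a scale of ×0.5902.
So the clip's height is 1589.86 × 0.5902 ≈ 938.41.

938 px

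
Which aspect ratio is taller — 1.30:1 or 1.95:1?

1.30:1

1.3 and 1.95; 1.95 > 1.3. The smaller width-to-height ratio is the taller frame.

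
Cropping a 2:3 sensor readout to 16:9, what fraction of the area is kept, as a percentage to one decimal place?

37.5%

16:9 is wider than 2:3, so the crop keeps the full width and trims the height.
Area ratio = (0.667)/(1.778) = 37.50% retained.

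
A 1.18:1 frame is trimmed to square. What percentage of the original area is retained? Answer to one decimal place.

84.7%

Going from 1.18:1 to square means cutting width while keeping height.
Fraction kept = (1.000)/(1.180) ≈ 84.75%.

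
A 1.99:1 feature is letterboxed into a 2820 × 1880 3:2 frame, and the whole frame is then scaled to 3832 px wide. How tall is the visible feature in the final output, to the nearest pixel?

Fitted into 2820×1880, the feature spans the width; its height is 2820 / 1.990 ≈ 1417.09 px.
The frame scales by 3832/2820 = 1.3589; 1417.09 × 1.3589 ≈ 1925.63 px.

1926 px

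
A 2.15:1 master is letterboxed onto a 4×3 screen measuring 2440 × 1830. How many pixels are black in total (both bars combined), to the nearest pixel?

1696084 pixels

2.15:1 (2.150) > 4×3 (1.333), so the master fills the width.
That makes the image 1134.8837 px tall (2440 / 2.150).
Black = 1830 − 1134.8837 = 695.1163 px.
That's 695.1163 × 2440 ≈ 1696084 black pixels.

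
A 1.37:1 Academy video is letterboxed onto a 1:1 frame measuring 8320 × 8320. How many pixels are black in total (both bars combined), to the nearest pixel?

1.37:1 Academy is wider than 1:1, so it spans the full width.
The video is 8320 / 1.370 ≈ 6072.9927 px tall.
8320 − 6072.9927 = 2247.0073 px of bars.
That's 2247.0073 × 8320 ≈ 18695101 black pixels.

18695101 pixels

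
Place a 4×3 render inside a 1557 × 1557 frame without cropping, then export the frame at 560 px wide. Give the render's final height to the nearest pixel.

In the 1557×1557 frame the render fills the width: height = 1557 × 3/4 ≈ 1167.75 px.
Resizing to 560 px wide multiplies everything by 0.3597: 1167.75 → 420.00 px.

420 px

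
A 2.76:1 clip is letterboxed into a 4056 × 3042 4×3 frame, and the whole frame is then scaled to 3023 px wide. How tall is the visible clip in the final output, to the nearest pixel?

In the 4056×3042 frame the clip fills the width: height = 4056 / 2.760 ≈ 1469.57 px.
The frame scales by 3023/4056 = 0.7453; 1469.57 × 0.7453 ≈ 1095.29 px.

1095 px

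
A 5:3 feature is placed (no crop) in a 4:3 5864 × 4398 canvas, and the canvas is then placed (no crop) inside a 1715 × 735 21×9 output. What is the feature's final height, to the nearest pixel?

588 px

5:3 in 5864×4398: fills the width, so the feature is 5864.00 × 3518.40.
The 4:3 canvas is height-limited in 1715×735, giving 980.00 × 735.00; scale factor 0.1671.
The feature scales with it: height 3518.40 × 0.1671 ≈ 588.00.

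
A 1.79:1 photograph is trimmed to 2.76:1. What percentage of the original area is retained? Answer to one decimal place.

The width stays; only height is cut (since 2.76:1 is wider than 1.79:1).
(1.790)/(2.760) ≈ 0.649 of the area survives.

64.9%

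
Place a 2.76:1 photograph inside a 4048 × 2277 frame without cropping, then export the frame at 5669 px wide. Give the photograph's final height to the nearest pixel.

At 4048×2277 the photograph is width-limited, so height = 4048 / 2.760 ≈ 1466.67 px.
Scaling 4048 → 5669 is ×1.4004, so the height becomes 1466.67 × 1.4004 ≈ 2053.99 px.

2054 px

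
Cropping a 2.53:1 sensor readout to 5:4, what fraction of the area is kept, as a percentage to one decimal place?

Going from 2.53:1 to 5:4 means cutting width while keeping height.
(1.250)/(2.530) ≈ 0.494 of the area survives.

49.4%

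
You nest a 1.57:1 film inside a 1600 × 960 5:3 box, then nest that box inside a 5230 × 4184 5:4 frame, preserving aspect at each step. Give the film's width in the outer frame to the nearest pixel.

Inside the 1600×960 canvas the film is height-limited at 1507.20 × 960.00.
Second fit — the 5:3 canvas into 5230×4184 spans the width: 5230.00 × 3138.00 (×3.2687 from 1600×960).
The film scales with it: width 1507.20 × 3.2687 ≈ 4926.66.

4927 px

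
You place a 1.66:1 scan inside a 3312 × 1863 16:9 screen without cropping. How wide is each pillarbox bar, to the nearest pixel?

1.66:1 (1.660) < 16:9 (1.778), so the scan fills the height.
Content width = 1863 × 1.660 ≈ 3092.58 px.
Leftover width: 3312 − 3092.58 = 219.42 px → 109.71 each side.

110 px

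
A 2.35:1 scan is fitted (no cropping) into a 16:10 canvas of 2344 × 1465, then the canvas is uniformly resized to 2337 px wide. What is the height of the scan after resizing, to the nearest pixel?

994 px

Fitted into 2344×1465, the scan spans the width; its height is 2344 / 2.350 ≈ 997.45 px.
The frame scales by 2337/2344 = 0.9970; 997.45 × 0.9970 ≈ 994.47 px.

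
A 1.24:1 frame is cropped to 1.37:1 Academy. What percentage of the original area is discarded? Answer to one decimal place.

1.37:1 Academy is wider than 1.24:1, so the crop keeps the full width and trims the height.
Area ratio = (1.240)/(1.370) = 90.51%; the remaining 9.49% is cropped out.

9.5%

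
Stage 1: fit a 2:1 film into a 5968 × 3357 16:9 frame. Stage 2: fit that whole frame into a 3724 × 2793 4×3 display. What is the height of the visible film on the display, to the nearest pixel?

1862 px

2:1 in 5968×3357: fills the width, so the film is 5968.00 × 2984.00.
Second fit — the 16:9 canvas into 3724×2793 spans the width: 3724.00 × 2094.75 (×0.6240 from 5968×3357).
The film scales with it: height 2984.00 × 0.6240 ≈ 1862.00.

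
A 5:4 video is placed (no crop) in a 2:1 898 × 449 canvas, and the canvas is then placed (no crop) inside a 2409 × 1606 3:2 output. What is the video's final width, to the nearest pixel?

Inside the 898×449 canvas the video is height-limited at 561.25 × 449.00.
The 2:1 canvas is width-limited in 2409×1606, giving 2409.00 × 1204.50; scale factor 2.6826.
So the video's width is 561.25 × 2.6826 ≈ 1505.62.

1506 px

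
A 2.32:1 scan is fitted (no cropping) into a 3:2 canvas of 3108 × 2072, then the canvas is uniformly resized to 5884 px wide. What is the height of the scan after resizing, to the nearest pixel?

In the 3108×2072 frame the scan fills the width: height = 3108 / 2.320 ≈ 1339.66 px.
Resizing to 5884 px wide multiplies everything by 1.8932: 1339.66 → 2536.21 px.

2536 px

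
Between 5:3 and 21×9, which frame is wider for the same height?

5:3 = 1.667 and 21×9 = 2.333; 2.333 > 1.667.

21×9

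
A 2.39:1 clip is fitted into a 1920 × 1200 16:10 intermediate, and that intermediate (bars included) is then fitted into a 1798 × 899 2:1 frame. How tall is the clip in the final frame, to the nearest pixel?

602 px

Inside the 1920×1200 canvas the clip is width-limited at 1920.00 × 803.35.
16:10 in 1798×899: fills the height, so the intermediate becomes 1438.40 × 899.00 — a scale of ×0.7492.
Applying the same ×0.7492: 803.35 → 601.84.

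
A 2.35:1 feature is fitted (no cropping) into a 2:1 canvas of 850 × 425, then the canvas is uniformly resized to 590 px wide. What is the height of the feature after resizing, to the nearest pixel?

In the 850×425 frame the feature fills the width: height = 850 / 2.350 ≈ 361.70 px.
The frame scales by 590/850 = 0.6941; 361.70 × 0.6941 ≈ 251.06 px.

251 px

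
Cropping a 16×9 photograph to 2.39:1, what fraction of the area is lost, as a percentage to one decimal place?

The width stays; only height is cut (since 2.39:1 is wider than 16×9).
(1.778)/(2.390) ≈ 0.744 of the area survives, leaving 25.62% discarded.

25.6%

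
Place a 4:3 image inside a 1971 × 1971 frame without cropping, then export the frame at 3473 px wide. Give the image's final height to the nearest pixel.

2605 px

In the 1971×1971 frame the image fills the width: height = 1971 × 3/4 ≈ 1478.25 px.
Scaling 1971 → 3473 is ×1.7620, so the height becomes 1478.25 × 1.7620 ≈ 2604.75 px.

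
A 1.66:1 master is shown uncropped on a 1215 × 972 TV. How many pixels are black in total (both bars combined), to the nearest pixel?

291688 pixels

Since 1.660 > 1.250, the master is width-limited.
Content height = 1215 / 1.660 ≈ 731.9277 px.
Black = 972 − 731.9277 = 240.0723 px.
That's 240.0723 × 1215 ≈ 291688 black pixels.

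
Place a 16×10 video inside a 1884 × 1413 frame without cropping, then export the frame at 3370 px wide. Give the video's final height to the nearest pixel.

2106 px

At 1884×1413 the video is width-limited, so height = 1884 × 10/16 ≈ 1177.50 px.
Scaling 1884 → 3370 is ×1.7887, so the height becomes 1177.50 × 1.7887 ≈ 2106.25 px.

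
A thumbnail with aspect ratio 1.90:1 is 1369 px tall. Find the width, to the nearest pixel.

At 1.90:1, 1369 × 1.900 ≈ 2601.10.

2601 px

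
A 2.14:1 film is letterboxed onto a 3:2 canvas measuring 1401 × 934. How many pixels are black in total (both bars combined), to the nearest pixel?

2.14:1 is wider than 3:2, so it spans the full width.
Content height = 1401 / 2.140 ≈ 654.6729 px.
Leftover height: 934 − 654.6729 = 279.3271 px.
Across the 1401-px span: 279.3271 × 1401 ≈ 391337 px.

391337 pixels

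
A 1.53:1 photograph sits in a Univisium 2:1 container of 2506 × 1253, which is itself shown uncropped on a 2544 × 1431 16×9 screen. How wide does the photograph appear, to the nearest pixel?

1.53:1 in 2506×1253: fills the height, so the photograph is 1917.09 × 1253.00.
The Univisium 2:1 canvas is width-limited in 2544×1431, giving 2544.00 × 1272.00; scale factor 1.0152.
Applying the same ×1.0152: 1917.09 → 1946.16.

1946 px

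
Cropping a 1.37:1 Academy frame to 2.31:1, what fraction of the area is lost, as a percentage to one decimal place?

The width stays; only height is cut (since 2.31:1 is wider than 1.37:1 Academy).
(1.370)/(2.310) ≈ 0.593 of the area survives, leaving 40.69% discarded.

40.7%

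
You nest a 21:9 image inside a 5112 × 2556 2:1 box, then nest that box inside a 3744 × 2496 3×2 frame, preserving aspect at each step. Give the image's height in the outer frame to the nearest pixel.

First fit — 21:9 into 5112×2556 spans the width: 5112.00 × 2190.86.
The 2:1 canvas is width-limited in 3744×2496, giving 3744.00 × 1872.00; scale factor 0.7324.
So the image's height is 2190.86 × 0.7324 ≈ 1604.57.

1605 px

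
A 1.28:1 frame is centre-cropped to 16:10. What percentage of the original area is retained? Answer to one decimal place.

16:10 is wider than 1.28:1, so the crop keeps the full width and trims the height.
(1.280)/(1.600) ≈ 0.800 of the area survives.

80.0%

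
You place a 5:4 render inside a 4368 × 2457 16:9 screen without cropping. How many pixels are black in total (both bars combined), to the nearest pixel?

5:4 (1.250) < 16:9 (1.778), so the render fills the height.
The render is 2457 × 5/4 ≈ 3071.2500 px wide.
Leftover width: 4368 − 3071.2500 = 1296.7500 px.
Bar area = 1296.7500 × 2457 ≈ 3186115 px.

3186115 pixels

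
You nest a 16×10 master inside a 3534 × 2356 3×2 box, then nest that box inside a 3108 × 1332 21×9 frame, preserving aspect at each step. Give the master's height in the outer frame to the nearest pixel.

16×10 in 3534×2356: fills the width, so the master is 3534.00 × 2208.75.
Second fit — the 3×2 canvas into 3108×1332 spans the height: 1998.00 × 1332.00 (×0.5654 from 3534×2356).
The master scales with it: height 2208.75 × 0.5654 ≈ 1248.75.

1249 px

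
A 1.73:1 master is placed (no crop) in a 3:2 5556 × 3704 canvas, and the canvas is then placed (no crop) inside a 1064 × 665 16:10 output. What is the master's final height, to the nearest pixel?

577 px

First fit — 1.73:1 into 5556×3704 spans the width: 5556.00 × 3211.56.
Second fit — the 3:2 canvas into 1064×665 spans the height: 997.50 × 665.00 (×0.1795 from 5556×3704).
So the master's height is 3211.56 × 0.1795 ≈ 576.59.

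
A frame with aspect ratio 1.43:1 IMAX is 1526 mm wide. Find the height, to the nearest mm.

At 1.43:1 IMAX, 1526 / 1.430 ≈ 1067.13.

1067 mm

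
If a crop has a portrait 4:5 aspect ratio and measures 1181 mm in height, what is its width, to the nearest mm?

945 mm

Width = 1181·4/5 = 944.80.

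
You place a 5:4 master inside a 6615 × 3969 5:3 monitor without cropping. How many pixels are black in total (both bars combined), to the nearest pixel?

6563734 pixels

5:4 is narrower than 5:3, so it spans the full height.
The master is 3969 × 5/4 ≈ 4961.2500 px wide.
Black = 6615 − 4961.2500 = 1653.7500 px.
Across the 3969-px span: 1653.7500 × 3969 ≈ 6563734 px.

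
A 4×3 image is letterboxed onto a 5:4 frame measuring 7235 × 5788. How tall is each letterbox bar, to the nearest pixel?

181 px

4×3 (1.333) > 5:4 (1.250), so the image fills the width.
Content height = 7235 × 3/4 ≈ 5426.25 px.
Black = 5788 − 5426.25 = 361.75 px, or 180.88 per bar.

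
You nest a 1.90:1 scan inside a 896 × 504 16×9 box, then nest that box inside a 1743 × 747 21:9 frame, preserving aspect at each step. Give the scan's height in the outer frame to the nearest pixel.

699 px

1.90:1 in 896×504: fills the width, so the scan is 896.00 × 471.58.
Second fit — the 16×9 canvas into 1743×747 spans the height: 1328.00 × 747.00 (×1.4821 from 896×504).
Applying the same ×1.4821: 471.58 → 698.95.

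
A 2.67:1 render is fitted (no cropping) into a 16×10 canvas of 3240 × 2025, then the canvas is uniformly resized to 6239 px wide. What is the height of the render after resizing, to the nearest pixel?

In the 3240×2025 frame the render fills the width: height = 3240 / 2.670 ≈ 1213.48 px.
Resizing to 6239 px wide multiplies everything by 1.9256: 1213.48 → 2336.70 px.

2337 px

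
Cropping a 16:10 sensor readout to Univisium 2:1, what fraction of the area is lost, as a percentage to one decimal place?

Univisium 2:1 is wider than 16:10, so the crop keeps the full width and trims the height.
Area ratio = (1.600)/(2.000) = 80.00%; the remaining 20.00% is cropped out.

20.0%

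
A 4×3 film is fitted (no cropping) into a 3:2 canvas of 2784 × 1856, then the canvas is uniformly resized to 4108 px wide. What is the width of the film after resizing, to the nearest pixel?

3652 px

Fitted into 2784×1856, the film spans the height; its width is 1856 × 4/3 ≈ 2474.67 px.
Scaling 2784 → 4108 is ×1.4756, so the width becomes 2474.67 × 1.4756 ≈ 3651.56 px.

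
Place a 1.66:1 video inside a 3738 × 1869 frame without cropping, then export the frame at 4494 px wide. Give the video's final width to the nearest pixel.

3730 px

Fitted into 3738×1869, the video spans the height; its width is 1869 × 1.660 ≈ 3102.54 px.
The frame scales by 4494/3738 = 1.2022; 3102.54 × 1.2022 ≈ 3730.02 px.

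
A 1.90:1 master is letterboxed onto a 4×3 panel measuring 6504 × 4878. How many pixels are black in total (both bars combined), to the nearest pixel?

1.90:1 (1.900) > 4×3 (1.333), so the master fills the width.
That makes the image 3423.1579 px tall (6504 / 1.900).
4878 − 3423.1579 = 1454.8421 px of bars.
Bar area = 1454.8421 × 6504 ≈ 9462293 px.

9462293 pixels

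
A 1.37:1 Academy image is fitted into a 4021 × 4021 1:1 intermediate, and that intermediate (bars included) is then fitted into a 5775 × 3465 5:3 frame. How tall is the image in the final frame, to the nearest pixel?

2529 px

Inside the 4021×4021 canvas the image is width-limited at 4021.00 × 2935.04.
The 1:1 canvas is height-limited in 5775×3465, giving 3465.00 × 3465.00; scale factor 0.8617.
So the image's height is 2935.04 × 0.8617 ≈ 2529.20.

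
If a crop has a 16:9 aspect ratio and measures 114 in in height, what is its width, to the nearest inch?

Width = 114 × 16/9 = 202.67.

203 in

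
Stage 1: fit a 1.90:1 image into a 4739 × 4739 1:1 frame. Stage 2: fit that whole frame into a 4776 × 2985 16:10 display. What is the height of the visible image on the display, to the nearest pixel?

1571 px

1.90:1 in 4739×4739: fills the width, so the image is 4739.00 × 2494.21.
1:1 in 4776×2985: fills the height, so the intermediate becomes 2985.00 × 2985.00 — a scale of ×0.6299.
Applying the same ×0.6299: 2494.21 → 1571.05.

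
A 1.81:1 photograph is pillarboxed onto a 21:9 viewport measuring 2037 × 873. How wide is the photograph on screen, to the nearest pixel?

1.81:1 (1.810) < 21:9 (2.333), so the photograph fills the height.
That makes the image 1580.13 px wide (873 × 1.810).

1580 px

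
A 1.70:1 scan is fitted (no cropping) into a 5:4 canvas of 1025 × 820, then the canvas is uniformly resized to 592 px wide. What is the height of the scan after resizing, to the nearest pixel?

348 px

In the 1025×820 frame the scan fills the width: height = 1025 / 1.700 ≈ 602.94 px.
The frame scales by 592/1025 = 0.5776; 602.94 × 0.5776 ≈ 348.24 px.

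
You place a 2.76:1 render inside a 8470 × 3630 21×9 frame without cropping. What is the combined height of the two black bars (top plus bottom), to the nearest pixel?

561 px

2.76:1 is wider than 21×9, so it spans the full width.
The render is 8470 / 2.760 ≈ 3068.84 px tall.
Leftover height: 3630 − 3068.84 = 561.16 px.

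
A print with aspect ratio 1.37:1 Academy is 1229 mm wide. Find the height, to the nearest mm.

1229 / 1.370 = 897.08.

897 mm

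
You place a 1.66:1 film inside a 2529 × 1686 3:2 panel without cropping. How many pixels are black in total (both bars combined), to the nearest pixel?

1.66:1 is wider than 3:2, so it spans the full width.
That makes the image 1523.4940 px tall (2529 / 1.660).
Leftover height: 1686 − 1523.4940 = 162.5060 px.
That's 162.5060 × 2529 ≈ 410978 black pixels.

410978 pixels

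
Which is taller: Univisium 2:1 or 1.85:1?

Univisium 2:1 = 2 and 1.85; 2 > 1.85. The smaller width-to-height ratio is the taller frame.

1.85:1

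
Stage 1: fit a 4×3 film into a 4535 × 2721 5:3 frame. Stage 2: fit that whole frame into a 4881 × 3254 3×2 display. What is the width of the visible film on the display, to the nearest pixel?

3905 px

First fit — 4×3 into 4535×2721 spans the height: 3628.00 × 2721.00.
Second fit — the 5:3 canvas into 4881×3254 spans the width: 4881.00 × 2928.60 (×1.0763 from 4535×2721).
Applying the same ×1.0763: 3628.00 → 3904.80.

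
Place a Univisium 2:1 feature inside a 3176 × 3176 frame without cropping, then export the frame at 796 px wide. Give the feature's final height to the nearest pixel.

398 px

Fitted into 3176×3176, the feature spans the width; its height is 3176 × 1/2 ≈ 1588.00 px.
Resizing to 796 px wide multiplies everything by 0.2506: 1588.00 → 398.00 px.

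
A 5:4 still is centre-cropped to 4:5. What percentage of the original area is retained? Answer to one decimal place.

64.0%

4:5 is narrower than 5:4, so the crop keeps the full height and trims the width.
Area ratio = (0.800)/(1.250) = 64.00% retained.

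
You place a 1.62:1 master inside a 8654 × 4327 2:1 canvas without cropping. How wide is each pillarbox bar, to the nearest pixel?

Since 1.620 < 2.000, the master is height-limited.
Content width = 4327 × 1.620 ≈ 7009.74 px.
Leftover width: 8654 − 7009.74 = 1644.26 px → 822.13 each side.

822 px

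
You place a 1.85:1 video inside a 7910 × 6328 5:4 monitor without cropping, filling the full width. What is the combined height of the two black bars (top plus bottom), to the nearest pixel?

2052 px

Content height = 7910 / 1.850 ≈ 4275.68 px.
Leftover height: 6328 − 4275.68 = 2052.32 px.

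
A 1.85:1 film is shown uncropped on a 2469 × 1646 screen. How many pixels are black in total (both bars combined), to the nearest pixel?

1.85:1 (1.850) > 3×2 (1.500), so the film fills the width.
The film is 2469 / 1.850 ≈ 1334.5946 px tall.
1646 − 1334.5946 = 311.4054 px of bars.
Across the 2469-px span: 311.4054 × 2469 ≈ 768860 px.

768860 pixels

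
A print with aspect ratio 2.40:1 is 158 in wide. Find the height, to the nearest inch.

At 2.40:1, 158 / 2.400 ≈ 65.83.

66 in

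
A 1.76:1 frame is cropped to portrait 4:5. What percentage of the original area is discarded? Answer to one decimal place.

Going from 1.76:1 to portrait 4:5 means cutting width while keeping height.
Fraction kept = (0.800)/(1.760) ≈ 45.45%, so 54.55% is lost.

54.5%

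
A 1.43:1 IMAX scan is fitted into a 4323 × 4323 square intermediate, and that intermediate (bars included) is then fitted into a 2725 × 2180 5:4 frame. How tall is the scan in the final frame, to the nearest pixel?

1.43:1 IMAX in 4323×4323: fills the width, so the scan is 4323.00 × 3023.08.
Second fit — the square canvas into 2725×2180 spans the height: 2180.00 × 2180.00 (×0.5043 from 4323×4323).
The scan scales with it: height 3023.08 × 0.5043 ≈ 1524.48.

1524 px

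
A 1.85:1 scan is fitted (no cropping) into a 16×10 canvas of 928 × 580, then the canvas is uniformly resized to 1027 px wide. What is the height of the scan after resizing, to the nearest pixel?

In the 928×580 frame the scan fills the width: height = 928 / 1.850 ≈ 501.62 px.
Resizing to 1027 px wide multiplies everything by 1.1067: 501.62 → 555.14 px.

555 px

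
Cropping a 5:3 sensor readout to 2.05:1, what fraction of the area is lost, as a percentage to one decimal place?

2.05:1 is wider than 5:3, so the crop keeps the full width and trims the height.
Area ratio = (1.667)/(2.050) = 81.30%; the remaining 18.70% is cropped out.

18.7%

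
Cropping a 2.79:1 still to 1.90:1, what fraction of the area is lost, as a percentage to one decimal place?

31.9%

The height stays; only width is cut (since 1.90:1 is narrower than 2.79:1).
(1.900)/(2.790) ≈ 0.681 of the area survives, leaving 31.90% discarded.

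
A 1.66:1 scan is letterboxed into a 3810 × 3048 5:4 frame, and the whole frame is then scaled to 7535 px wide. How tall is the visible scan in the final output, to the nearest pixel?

4539 px

At 3810×3048 the scan is width-limited, so height = 3810 / 1.660 ≈ 2295.18 px.
Scaling 3810 → 7535 is ×1.9777, so the height becomes 2295.18 × 1.9777 ≈ 4539.16 px.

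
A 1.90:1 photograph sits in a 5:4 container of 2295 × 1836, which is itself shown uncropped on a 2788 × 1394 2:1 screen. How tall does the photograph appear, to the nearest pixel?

917 px

Inside the 2295×1836 canvas the photograph is width-limited at 2295.00 × 1207.89.
5:4 in 2788×1394: fills the height, so the intermediate becomes 1742.50 × 1394.00 — a scale of ×0.7593.
So the photograph's height is 1207.89 × 0.7593 ≈ 917.11.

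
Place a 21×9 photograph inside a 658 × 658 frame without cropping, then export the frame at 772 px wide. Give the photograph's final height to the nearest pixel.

At 658×658 the photograph is width-limited, so height = 658 × 9/21 ≈ 282.00 px.
Resizing to 772 px wide multiplies everything by 1.1733: 282.00 → 330.86 px.

331 px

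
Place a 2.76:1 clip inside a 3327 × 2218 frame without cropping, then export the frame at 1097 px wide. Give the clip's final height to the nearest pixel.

397 px

At 3327×2218 the clip is width-limited, so height = 3327 / 2.760 ≈ 1205.43 px.
Resizing to 1097 px wide multiplies everything by 0.3297: 1205.43 → 397.46 px.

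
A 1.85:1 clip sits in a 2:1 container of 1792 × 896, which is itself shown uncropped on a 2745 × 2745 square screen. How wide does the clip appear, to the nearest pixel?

1.85:1 in 1792×896: fills the height, so the clip is 1657.60 × 896.00.
The 2:1 canvas is width-limited in 2745×2745, giving 2745.00 × 1372.50; scale factor 1.5318.
The clip scales with it: width 1657.60 × 1.5318 ≈ 2539.12.

2539 px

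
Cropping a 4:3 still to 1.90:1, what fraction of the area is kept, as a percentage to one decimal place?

70.2%

1.90:1 is wider than 4:3, so the crop keeps the full width and trims the height.
Fraction kept = (1.333)/(1.900) ≈ 70.18%.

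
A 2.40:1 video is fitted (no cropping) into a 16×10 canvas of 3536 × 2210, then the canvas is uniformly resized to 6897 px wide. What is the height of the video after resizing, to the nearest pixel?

2874 px

Fitted into 3536×2210, the video spans the width; its height is 3536 / 2.400 ≈ 1473.33 px.
Resizing to 6897 px wide multiplies everything by 1.9505: 1473.33 → 2873.75 px.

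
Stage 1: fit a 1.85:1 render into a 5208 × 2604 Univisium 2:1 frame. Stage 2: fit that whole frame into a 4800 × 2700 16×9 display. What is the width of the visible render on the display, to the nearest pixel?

Inside the 5208×2604 canvas the render is height-limited at 4817.40 × 2604.00.
Second fit — the Univisium 2:1 canvas into 4800×2700 spans the width: 4800.00 × 2400.00 (×0.9217 from 5208×2604).
So the render's width is 4817.40 × 0.9217 ≈ 4440.00.

4440 px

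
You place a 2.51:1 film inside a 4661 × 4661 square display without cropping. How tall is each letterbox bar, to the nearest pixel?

1402 px

2.51:1 is wider than square, so it spans the full width.
Content height = 4661 / 2.510 ≈ 1856.97 px.
4661 − 1856.97 = 2804.03 px of bars (1402.01 each).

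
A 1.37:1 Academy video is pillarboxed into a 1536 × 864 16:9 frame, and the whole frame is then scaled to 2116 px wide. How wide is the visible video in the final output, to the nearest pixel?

At 1536×864 the video is height-limited, so width = 864 × 1.370 ≈ 1183.68 px.
The frame scales by 2116/1536 = 1.3776; 1183.68 × 1.3776 ≈ 1630.64 px.

1631 px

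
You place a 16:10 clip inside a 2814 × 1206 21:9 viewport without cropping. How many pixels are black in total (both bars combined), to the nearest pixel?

16:10 is narrower than 21:9, so it spans the full height.
That makes the image 1929.6000 px wide (1206 × 16/10).
2814 − 1929.6000 = 884.4000 px of bars.
That's 884.4000 × 1206 ≈ 1066586 black pixels.

1066586 pixels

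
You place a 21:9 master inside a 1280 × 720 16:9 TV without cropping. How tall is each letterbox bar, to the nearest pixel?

86 px

21:9 (2.333) > 16:9 (1.778), so the master fills the width.
Content height = 1280 × 9/21 ≈ 548.57 px.
720 − 548.57 = 171.43 px of bars (85.71 each).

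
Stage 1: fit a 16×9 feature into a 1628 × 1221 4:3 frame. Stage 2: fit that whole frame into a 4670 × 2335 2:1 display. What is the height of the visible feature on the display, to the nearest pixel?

1751 px

16×9 in 1628×1221: fills the width, so the feature is 1628.00 × 915.75.
4:3 in 4670×2335: fills the height, so the intermediate becomes 3113.33 × 2335.00 — a scale of ×1.9124.
Applying the same ×1.9124: 915.75 → 1751.25.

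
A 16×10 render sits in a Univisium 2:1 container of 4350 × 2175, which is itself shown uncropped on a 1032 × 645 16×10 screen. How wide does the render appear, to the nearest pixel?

826 px

16×10 in 4350×2175: fills the height, so the render is 3480.00 × 2175.00.
Univisium 2:1 in 1032×645: fills the width, so the intermediate becomes 1032.00 × 516.00 — a scale of ×0.2372.
So the render's width is 3480.00 × 0.2372 ≈ 825.60.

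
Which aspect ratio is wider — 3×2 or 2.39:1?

3×2 = 1.5 and 2.39; 2.39 > 1.5.

2.39:1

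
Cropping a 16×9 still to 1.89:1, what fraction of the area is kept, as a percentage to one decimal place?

94.1%

The width stays; only height is cut (since 1.89:1 is wider than 16×9).
Area ratio = (1.778)/(1.890) = 94.06% retained.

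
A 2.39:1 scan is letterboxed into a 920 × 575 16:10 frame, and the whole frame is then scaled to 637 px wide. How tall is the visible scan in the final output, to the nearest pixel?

At 920×575 the scan is width-limited, so height = 920 / 2.390 ≈ 384.94 px.
Resizing to 637 px wide multiplies everything by 0.6924: 384.94 → 266.53 px.

267 px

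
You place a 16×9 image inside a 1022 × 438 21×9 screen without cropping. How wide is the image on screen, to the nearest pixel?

16×9 (1.778) < 21×9 (2.333), so the image fills the height.
That makes the image 778.67 px wide (438 × 16/9).

779 px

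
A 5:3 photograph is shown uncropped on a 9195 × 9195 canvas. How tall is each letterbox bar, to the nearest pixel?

Since 1.667 > 1.000, the photograph is width-limited.
The photograph is 9195 × 3/5 ≈ 5517.00 px tall.
9195 − 5517.00 = 3678.00 px of bars (1839.00 each).

1839 px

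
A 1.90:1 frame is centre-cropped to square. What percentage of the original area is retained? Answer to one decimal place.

The height stays; only width is cut (since square is narrower than 1.90:1).
Fraction kept = (1.000)/(1.900) ≈ 52.63%.

52.6%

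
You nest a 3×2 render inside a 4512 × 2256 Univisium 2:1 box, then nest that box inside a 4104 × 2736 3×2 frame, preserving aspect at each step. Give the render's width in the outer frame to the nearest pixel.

Inside the 4512×2256 canvas the render is height-limited at 3384.00 × 2256.00.
Second fit — the Univisium 2:1 canvas into 4104×2736 spans the width: 4104.00 × 2052.00 (×0.9096 from 4512×2256).
So the render's width is 3384.00 × 0.9096 ≈ 3078.00.

3078 px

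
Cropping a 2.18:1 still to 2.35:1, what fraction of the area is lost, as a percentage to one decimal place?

2.35:1 is wider than 2.18:1, so the crop keeps the full width and trims the height.
Area ratio = (2.180)/(2.350) = 92.77%; the remaining 7.23% is cropped out.

7.2%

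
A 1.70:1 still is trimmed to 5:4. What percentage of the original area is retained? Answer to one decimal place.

Going from 1.70:1 to 5:4 means cutting width while keeping height.
Area ratio = (1.250)/(1.700) = 73.53% retained.

73.5%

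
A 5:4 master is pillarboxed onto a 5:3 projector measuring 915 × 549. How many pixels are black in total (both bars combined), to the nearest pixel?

5:4 (1.250) < 5:3 (1.667), so the master fills the height.
The master is 549 × 5/4 ≈ 686.2500 px wide.
Black = 915 − 686.2500 = 228.7500 px.
Across the 549-px span: 228.7500 × 549 ≈ 125584 px.

125584 pixels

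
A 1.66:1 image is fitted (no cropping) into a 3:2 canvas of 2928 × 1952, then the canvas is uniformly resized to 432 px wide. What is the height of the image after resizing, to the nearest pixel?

At 2928×1952 the image is width-limited, so height = 2928 / 1.660 ≈ 1763.86 px.
Resizing to 432 px wide multiplies everything by 0.1475: 1763.86 → 260.24 px.

260 px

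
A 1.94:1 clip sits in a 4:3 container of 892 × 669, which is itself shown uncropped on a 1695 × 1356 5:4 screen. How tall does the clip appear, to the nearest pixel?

1.94:1 in 892×669: fills the width, so the clip is 892.00 × 459.79.
Second fit — the 4:3 canvas into 1695×1356 spans the width: 1695.00 × 1271.25 (×1.9002 from 892×669).
The clip scales with it: height 459.79 × 1.9002 ≈ 873.71.

874 px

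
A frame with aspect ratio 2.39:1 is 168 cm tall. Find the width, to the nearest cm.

168 × 2.390 = 401.52.

402 cm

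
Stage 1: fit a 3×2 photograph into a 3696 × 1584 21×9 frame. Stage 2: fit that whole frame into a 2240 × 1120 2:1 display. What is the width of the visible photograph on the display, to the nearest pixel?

1440 px

Inside the 3696×1584 canvas the photograph is height-limited at 2376.00 × 1584.00.
Second fit — the 21×9 canvas into 2240×1120 spans the width: 2240.00 × 960.00 (×0.6061 from 3696×1584).
Applying the same ×0.6061: 2376.00 → 1440.00.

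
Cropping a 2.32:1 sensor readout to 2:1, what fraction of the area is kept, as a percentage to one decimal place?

86.2%

2:1 is narrower than 2.32:1, so the crop keeps the full height and trims the width.
(2.000)/(2.320) ≈ 0.862 of the area survives.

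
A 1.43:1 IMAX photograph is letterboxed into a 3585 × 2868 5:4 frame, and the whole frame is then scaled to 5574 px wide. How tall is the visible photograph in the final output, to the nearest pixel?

Fitted into 3585×2868, the photograph spans the width; its height is 3585 / 1.430 ≈ 2506.99 px.
Resizing to 5574 px wide multiplies everything by 1.5548: 2506.99 → 3897.90 px.

3898 px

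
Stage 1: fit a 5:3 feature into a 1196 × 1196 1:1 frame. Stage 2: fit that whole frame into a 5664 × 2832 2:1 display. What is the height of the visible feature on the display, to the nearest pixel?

1699 px

5:3 in 1196×1196: fills the width, so the feature is 1196.00 × 717.60.
1:1 in 5664×2832: fills the height, so the intermediate becomes 2832.00 × 2832.00 — a scale of ×2.3679.
So the feature's height is 717.60 × 2.3679 ≈ 1699.20.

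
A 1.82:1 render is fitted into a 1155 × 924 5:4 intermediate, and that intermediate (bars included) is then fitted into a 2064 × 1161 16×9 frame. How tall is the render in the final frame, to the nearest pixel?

797 px

First fit — 1.82:1 into 1155×924 spans the width: 1155.00 × 634.62.
Second fit — the 5:4 canvas into 2064×1161 spans the height: 1451.25 × 1161.00 (×1.2565 from 1155×924).
So the render's height is 634.62 × 1.2565 ≈ 797.39.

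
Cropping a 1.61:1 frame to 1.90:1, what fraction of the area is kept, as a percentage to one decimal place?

Going from 1.61:1 to 1.90:1 means cutting height while keeping width.
(1.610)/(1.900) ≈ 0.847 of the area survives.

84.7%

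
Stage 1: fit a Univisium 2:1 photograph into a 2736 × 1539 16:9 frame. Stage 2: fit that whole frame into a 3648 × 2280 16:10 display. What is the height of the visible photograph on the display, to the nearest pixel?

Univisium 2:1 in 2736×1539: fills the width, so the photograph is 2736.00 × 1368.00.
16:9 in 3648×2280: fills the width, so the intermediate becomes 3648.00 × 2052.00 — a scale of ×1.3333.
The photograph scales with it: height 1368.00 × 1.3333 ≈ 1824.00.

1824 px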